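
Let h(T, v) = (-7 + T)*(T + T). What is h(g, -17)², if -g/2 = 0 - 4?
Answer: 256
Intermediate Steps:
g = 8 (g = -2*(0 - 4) = -2*(-4) = 8)
h(T, v) = 2*T*(-7 + T) (h(T, v) = (-7 + T)*(2*T) = 2*T*(-7 + T))
h(g, -17)² = (2*8*(-7 + 8))² = (2*8*1)² = 16² = 256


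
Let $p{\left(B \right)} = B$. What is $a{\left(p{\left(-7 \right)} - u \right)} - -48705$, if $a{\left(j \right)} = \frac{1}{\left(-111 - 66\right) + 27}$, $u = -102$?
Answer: $\frac{7305749}{150} \approx 48705.0$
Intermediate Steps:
$a{\left(j \right)} = - \frac{1}{150}$ ($a{\left(j \right)} = \frac{1}{\left(-111 - 66\right) + 27} = \frac{1}{-177 + 27} = \frac{1}{-150} = - \frac{1}{150}$)
$a{\left(p{\left(-7 \right)} - u \right)} - -48705 = - \frac{1}{150} - -48705 = - \frac{1}{150} + 48705 = \frac{7305749}{150}$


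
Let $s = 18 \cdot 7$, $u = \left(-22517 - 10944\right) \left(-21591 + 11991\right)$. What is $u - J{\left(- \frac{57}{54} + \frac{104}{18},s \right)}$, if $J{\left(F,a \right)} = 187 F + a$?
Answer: $\frac{5782042637}{18} \approx 3.2122 \cdot 10^{8}$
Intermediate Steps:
$u = 321225600$ ($u = \left(-33461\right) \left(-9600\right) = 321225600$)
$s = 126$
$J{\left(F,a \right)} = a + 187 F$
$u - J{\left(- \frac{57}{54} + \frac{104}{18},s \right)} = 321225600 - \left(126 + 187 \left(- \frac{57}{54} + \frac{104}{18}\right)\right) = 321225600 - \left(126 + 187 \left(\left(-57\right) \frac{1}{54} + 104 \cdot \frac{1}{18}\right)\right) = 321225600 - \left(126 + 187 \left(- \frac{19}{18} + \frac{52}{9}\right)\right) = 321225600 - \left(126 + 187 \cdot \frac{85}{18}\right) = 321225600 - \left(126 + \frac{15895}{18}\right) = 321225600 - \frac{18163}{18} = \frac{5782042637}{18}$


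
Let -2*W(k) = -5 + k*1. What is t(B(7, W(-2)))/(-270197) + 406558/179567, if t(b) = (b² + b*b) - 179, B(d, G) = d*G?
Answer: 219334648471/97036929398 ≈ 2.2603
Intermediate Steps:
W(k) = 5/2 - k/2 (W(k) = -(-5 + k*1)/2 = -(-5 + k)/2 = 5/2 - k/2)
B(d, G) = G*d
t(b) = -179 + 2*b² (t(b) = (b² + b²) - 179 = 2*b² - 179 = -179 + 2*b²)
t(B(7, W(-2)))/(-270197) + 406558/179567 = (-179 + 2*((5/2 - ½*(-2))*7)²)/(-270197) + 406558/179567 = (-179 + 2*((5/2 + 1)*7)²)*(-1/270197) + 406558*(1/179567) = (-179 + 2*((7/2)*7)²)*(-1/270197) + 406558/179567 = (-179 + 2*(49/2)²)*(-1/270197) + 406558/179567 = (-179 + 2*(2401/4))*(-1/270197) + 406558/179567 = (-179 + 2401/2)*(-1/270197) + 406558/179567 = (2043/2)*(-1/270197) + 406558/179567 = -2043/540394 + 406558/179567 = 219334648471/97036929398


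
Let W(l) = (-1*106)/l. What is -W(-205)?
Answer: -106/205 ≈ -0.51707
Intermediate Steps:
W(l) = -106/l
-W(-205) = -(-106)/(-205) = -(-106)*(-1)/205 = -1*106/205 = -106/205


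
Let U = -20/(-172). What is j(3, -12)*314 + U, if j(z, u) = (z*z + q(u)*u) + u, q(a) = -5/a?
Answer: -108011/43 ≈ -2511.9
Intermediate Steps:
j(z, u) = -5 + u + z**2 (j(z, u) = (z*z + (-5/u)*u) + u = (z**2 - 5) + u = (-5 + z**2) + u = -5 + u + z**2)
U = 5/43 (U = -20*(-1/172) = 5/43 ≈ 0.11628)
j(3, -12)*314 + U = (-5 - 12 + 3**2)*314 + 5/43 = (-5 - 12 + 9)*314 + 5/43 = -8*314 + 5/43 = -2512 + 5/43 = -108011/43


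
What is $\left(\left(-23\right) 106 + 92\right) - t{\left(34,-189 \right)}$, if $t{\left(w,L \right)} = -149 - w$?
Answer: $-2163$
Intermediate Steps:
$\left(\left(-23\right) 106 + 92\right) - t{\left(34,-189 \right)} = \left(\left(-23\right) 106 + 92\right) - \left(-149 - 34\right) = \left(-2438 + 92\right) - \left(-149 - 34\right) = -2346 - -183 = -2346 + 183 = -2163$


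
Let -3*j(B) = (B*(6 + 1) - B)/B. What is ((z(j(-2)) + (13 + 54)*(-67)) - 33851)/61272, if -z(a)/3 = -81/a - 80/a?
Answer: -25721/40848 ≈ -0.62968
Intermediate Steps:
j(B) = -2 (j(B) = -(B*(6 + 1) - B)/(3*B) = -(B*7 - B)/(3*B) = -(7*B - B)/(3*B) = -6*B/(3*B) = -⅓*6 = -2)
z(a) = 483/a (z(a) = -3*(-81/a - 80/a) = -(-483)/a = 483/a)
((z(j(-2)) + (13 + 54)*(-67)) - 33851)/61272 = ((483/(-2) + (13 + 54)*(-67)) - 33851)/61272 = ((483*(-½) + 67*(-67)) - 33851)*(1/61272) = ((-483/2 - 4489) - 33851)*(1/61272) = (-9461/2 - 33851)*(1/61272) = -77163/2*1/61272 = -25721/40848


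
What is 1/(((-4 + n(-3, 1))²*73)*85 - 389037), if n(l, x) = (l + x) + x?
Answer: -1/233912 ≈ -4.2751e-6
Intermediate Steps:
n(l, x) = l + 2*x
1/(((-4 + n(-3, 1))²*73)*85 - 389037) = 1/(((-4 + (-3 + 2*1))²*73)*85 - 389037) = 1/(((-4 + (-3 + 2))²*73)*85 - 389037) = 1/(((-4 - 1)²*73)*85 - 389037) = 1/(((-5)²*73)*85 - 389037) = 1/((25*73)*85 - 389037) = 1/(1825*85 - 389037) = 1/(155125 - 389037) = 1/(-233912) = -1/233912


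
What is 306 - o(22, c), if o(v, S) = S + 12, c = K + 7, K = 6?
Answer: 281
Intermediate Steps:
c = 13 (c = 6 + 7 = 13)
o(v, S) = 12 + S
306 - o(22, c) = 306 - (12 + 13) = 306 - 1*25 = 306 - 25 = 281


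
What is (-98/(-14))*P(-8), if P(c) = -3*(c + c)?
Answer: 336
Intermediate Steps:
P(c) = -6*c
(-98/(-14))*P(-8) = (-98/(-14))*(-6*(-8)) = -98*(-1/14)*48 = 7*48 = 336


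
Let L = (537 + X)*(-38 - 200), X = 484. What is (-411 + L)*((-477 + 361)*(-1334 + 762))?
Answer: -16150673968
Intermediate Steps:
L = -242998 (L = (537 + 484)*(-38 - 200) = 1021*(-238) = -242998)
(-411 + L)*((-477 + 361)*(-1334 + 762)) = (-411 - 242998)*((-477 + 361)*(-1334 + 762)) = -(-28235444)*(-572) = -243409*66352 = -16150673968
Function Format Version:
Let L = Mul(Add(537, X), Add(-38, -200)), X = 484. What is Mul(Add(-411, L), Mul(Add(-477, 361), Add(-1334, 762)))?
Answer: -16150673968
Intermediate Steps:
L = -242998 (L = Mul(Add(537, 484), Add(-38, -200)) = Mul(1021, -238) = -242998)
Mul(Add(-411, L), Mul(Add(-477, 361), Add(-1334, 762))) = Mul(Add(-411, -242998), Mul(Add(-477, 361), Add(-1334, 762))) = Mul(-243409, Mul(-116, -572)) = Mul(-243409, 66352) = -16150673968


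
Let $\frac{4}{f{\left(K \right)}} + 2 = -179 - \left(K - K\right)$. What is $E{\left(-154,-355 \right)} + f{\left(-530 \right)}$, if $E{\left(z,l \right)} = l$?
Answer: $- \frac{64259}{181} \approx -355.02$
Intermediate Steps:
$f{\left(K \right)} = - \frac{4}{181}$ ($f{\left(K \right)} = \frac{4}{-2 - 179} = \frac{4}{-181} = 4 \left(- \frac{1}{181}\right) = - \frac{4}{181}$)
$E{\left(-154,-355 \right)} + f{\left(-530 \right)} = -355 - \frac{4}{181} = - \frac{64259}{181}$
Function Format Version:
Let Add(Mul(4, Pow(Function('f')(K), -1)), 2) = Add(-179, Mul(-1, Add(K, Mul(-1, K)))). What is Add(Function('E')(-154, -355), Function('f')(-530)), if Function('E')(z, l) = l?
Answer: Rational(-64259, 181) ≈ -355.02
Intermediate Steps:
Function('f')(K) = Rational(-4, 181) (Function('f')(K) = Mul(4, Pow(Add(-2, Add(-179, Mul(-1, Add(K, Mul(-1, K))))), -1)) = Mul(4, Pow(Add(-2, Add(-179, Mul(-1, 0))), -1)) = Mul(4, Pow(Add(-2, Add(-179, 0)), -1)) = Mul(4, Pow(Add(-2, -179), -1)) = Mul(4, Pow(-181, -1)) = Mul(4, Rational(-1, 181)) = Rational(-4, 181))
Add(Function('E')(-154, -355), Function('f')(-530)) = Add(-355, Rational(-4, 181)) = Rational(-64259, 181)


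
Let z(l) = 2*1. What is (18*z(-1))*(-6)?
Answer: -216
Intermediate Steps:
z(l) = 2
(18*z(-1))*(-6) = (18*2)*(-6) = 36*(-6) = -216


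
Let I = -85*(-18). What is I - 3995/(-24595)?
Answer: 7526869/4919 ≈ 1530.2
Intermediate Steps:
I = 1530
I - 3995/(-24595) = 1530 - 3995/(-24595) = 1530 - 3995*(-1/24595) = 1530 + 799/4919 = 7526869/4919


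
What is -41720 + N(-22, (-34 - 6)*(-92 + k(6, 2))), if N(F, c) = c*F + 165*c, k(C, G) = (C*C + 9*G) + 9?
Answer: 124160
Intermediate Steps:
k(C, G) = 9 + C² + 9*G (k(C, G) = (C² + 9*G) + 9 = 9 + C² + 9*G)
N(F, c) = 165*c + F*c (N(F, c) = F*c + 165*c = 165*c + F*c)
-41720 + N(-22, (-34 - 6)*(-92 + k(6, 2))) = -41720 + ((-34 - 6)*(-92 + (9 + 6² + 9*2)))*(165 - 22) = -41720 - 40*(-92 + (9 + 36 + 18))*143 = -41720 - 40*(-92 + 63)*143 = -41720 - 40*(-29)*143 = -41720 + 1160*143 = -41720 + 165880 = 124160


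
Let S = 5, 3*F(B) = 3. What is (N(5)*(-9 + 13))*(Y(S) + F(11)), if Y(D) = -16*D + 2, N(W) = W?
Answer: -1540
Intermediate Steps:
F(B) = 1 (F(B) = (⅓)*3 = 1)
Y(D) = 2 - 16*D
(N(5)*(-9 + 13))*(Y(S) + F(11)) = (5*(-9 + 13))*((2 - 16*5) + 1) = (5*4)*((2 - 80) + 1) = 20*(-78 + 1) = 20*(-77) = -1540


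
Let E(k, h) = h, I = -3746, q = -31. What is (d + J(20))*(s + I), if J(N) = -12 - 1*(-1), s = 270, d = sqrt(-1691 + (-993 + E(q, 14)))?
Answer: 38236 - 3476*I*sqrt(2670) ≈ 38236.0 - 1.7961e+5*I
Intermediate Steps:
d = I*sqrt(2670) (d = sqrt(-1691 + (-993 + 14)) = sqrt(-1691 - 979) = sqrt(-2670) = I*sqrt(2670) ≈ 51.672*I)
J(N) = -11 (J(N) = -12 + 1 = -11)
(d + J(20))*(s + I) = (I*sqrt(2670) - 11)*(270 - 3746) = (-11 + I*sqrt(2670))*(-3476) = 38236 - 3476*I*sqrt(2670)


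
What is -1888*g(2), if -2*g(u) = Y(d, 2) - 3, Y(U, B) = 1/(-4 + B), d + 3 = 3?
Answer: -3304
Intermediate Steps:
d = 0 (d = -3 + 3 = 0)
g(u) = 7/4 (g(u) = -(1/(-4 + 2) - 3)/2 = -(1/(-2) - 3)/2 = -(-1/2 - 3)/2 = -1/2*(-7/2) = 7/4)
-1888*g(2) = -1888*7/4 = -3304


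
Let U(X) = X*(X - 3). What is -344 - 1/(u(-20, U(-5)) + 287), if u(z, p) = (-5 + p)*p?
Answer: -580329/1687 ≈ -344.00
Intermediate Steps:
U(X) = X*(-3 + X)
u(z, p) = p*(-5 + p)
-344 - 1/(u(-20, U(-5)) + 287) = -344 - 1/((-5*(-3 - 5))*(-5 - 5*(-3 - 5)) + 287) = -344 - 1/((-5*(-8))*(-5 - 5*(-8)) + 287) = -344 - 1/(40*(-5 + 40) + 287) = -344 - 1/(40*35 + 287) = -344 - 1/(1400 + 287) = -344 - 1/1687 = -580329/1687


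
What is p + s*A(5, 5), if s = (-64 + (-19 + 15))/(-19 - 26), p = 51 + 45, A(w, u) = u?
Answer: 932/9 ≈ 103.56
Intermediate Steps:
p = 96
s = 68/45 (s = (-64 - 4)/(-45) = -68*(-1/45) = 68/45 ≈ 1.5111)
p + s*A(5, 5) = 96 + (68/45)*5 = 96 + 68/9 = 932/9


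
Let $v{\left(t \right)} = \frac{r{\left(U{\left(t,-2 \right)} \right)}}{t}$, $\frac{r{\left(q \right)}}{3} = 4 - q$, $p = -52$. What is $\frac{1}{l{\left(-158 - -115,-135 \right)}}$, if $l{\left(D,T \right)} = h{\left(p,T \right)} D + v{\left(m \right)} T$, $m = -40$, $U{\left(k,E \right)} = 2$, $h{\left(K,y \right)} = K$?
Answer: $\frac{4}{9025} \approx 0.00044321$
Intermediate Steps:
$r{\left(q \right)} = 12 - 3 q$ ($r{\left(q \right)} = 3 \left(4 - q\right) = 12 - 3 q$)
$v{\left(t \right)} = \frac{6}{t}$ ($v{\left(t \right)} = \frac{12 - 6}{t} = \frac{6}{t}$)
$l{\left(D,T \right)} = - 52 D - \frac{3 T}{20}$ ($l{\left(D,T \right)} = - 52 D + \frac{6}{-40} T = - 52 D + 6 \left(- \frac{1}{40}\right) T = - 52 D - \frac{3 T}{20}$)
$\frac{1}{l{\left(-158 - -115,-135 \right)}} = \frac{1}{- 52 \left(-158 - -115\right) - - \frac{81}{4}} = \frac{1}{- 52 \left(-158 + 115\right) + \frac{81}{4}} = \frac{1}{\left(-52\right) \left(-43\right) + \frac{81}{4}} = \frac{1}{2236 + \frac{81}{4}} = \frac{1}{\frac{9025}{4}} = \frac{4}{9025}$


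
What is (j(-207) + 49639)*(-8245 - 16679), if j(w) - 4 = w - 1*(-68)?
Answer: -1233837696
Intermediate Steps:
j(w) = 72 + w (j(w) = 4 + (w - 1*(-68)) = 4 + (w + 68) = 4 + (68 + w) = 72 + w)
(j(-207) + 49639)*(-8245 - 16679) = ((72 - 207) + 49639)*(-8245 - 16679) = (-135 + 49639)*(-24924) = 49504*(-24924) = -1233837696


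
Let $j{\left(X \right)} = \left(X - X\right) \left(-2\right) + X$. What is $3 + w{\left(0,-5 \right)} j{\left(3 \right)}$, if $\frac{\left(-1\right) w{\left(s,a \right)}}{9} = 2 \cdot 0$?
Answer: $3$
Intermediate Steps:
$w{\left(s,a \right)} = 0$ ($w{\left(s,a \right)} = - 9 \cdot 2 \cdot 0 = \left(-9\right) 0 = 0$)
$j{\left(X \right)} = X$ ($j{\left(X \right)} = 0 \left(-2\right) + X = 0 + X = X$)
$3 + w{\left(0,-5 \right)} j{\left(3 \right)} = 3 + 0 \cdot 3 = 3 + 0 = 3$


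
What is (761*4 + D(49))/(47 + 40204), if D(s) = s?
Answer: 1031/13417 ≈ 0.076843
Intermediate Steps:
(761*4 + D(49))/(47 + 40204) = (761*4 + 49)/(47 + 40204) = (3044 + 49)/40251 = 3093*(1/40251) = 1031/13417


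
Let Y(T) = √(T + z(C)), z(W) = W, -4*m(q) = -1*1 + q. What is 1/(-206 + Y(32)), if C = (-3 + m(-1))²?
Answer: -824/169591 - 6*√17/169591 ≈ -0.0050046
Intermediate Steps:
m(q) = ¼ - q/4 (m(q) = -(-1*1 + q)/4 = -(-1 + q)/4 = ¼ - q/4)
C = 25/4 (C = (-3 + (¼ - ¼*(-1)))² = (-3 + (¼ + ¼))² = (-3 + ½)² = (-5/2)² = 25/4 ≈ 6.2500)
Y(T) = √(25/4 + T) (Y(T) = √(T + 25/4) = √(25/4 + T))
1/(-206 + Y(32)) = 1/(-206 + √(25 + 4*32)/2) = 1/(-206 + √(25 + 128)/2) = 1/(-206 + √153/2) = 1/(-206 + (3*√17)/2) = 1/(-206 + 3*√17/2)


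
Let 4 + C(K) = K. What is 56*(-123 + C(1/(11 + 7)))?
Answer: -63980/9 ≈ -7108.9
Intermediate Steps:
C(K) = -4 + K
56*(-123 + C(1/(11 + 7))) = 56*(-123 + (-4 + 1/(11 + 7))) = 56*(-123 + (-4 + 1/18)) = 56*(-123 - 71/18) = 56*(-2285/18) = -63980/9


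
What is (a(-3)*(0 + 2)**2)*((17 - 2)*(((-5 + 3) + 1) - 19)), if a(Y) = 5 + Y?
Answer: -2400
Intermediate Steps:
(a(-3)*(0 + 2)**2)*((17 - 2)*(((-5 + 3) + 1) - 19)) = ((5 - 3)*(0 + 2)**2)*((17 - 2)*(((-5 + 3) + 1) - 19)) = (2*2**2)*(15*((-2 + 1) - 19)) = (2*4)*(15*(-1 - 19)) = 8*(15*(-20)) = 8*(-300) = -2400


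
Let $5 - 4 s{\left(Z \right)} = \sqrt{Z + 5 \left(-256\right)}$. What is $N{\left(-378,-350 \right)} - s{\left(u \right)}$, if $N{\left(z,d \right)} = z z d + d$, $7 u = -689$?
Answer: $- \frac{200039005}{4} + \frac{i \sqrt{67543}}{28} \approx -5.001 \cdot 10^{7} + 9.2818 i$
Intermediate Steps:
$u = - \frac{689}{7}$ ($u = \frac{1}{7} \left(-689\right) = - \frac{689}{7} \approx -98.429$)
$s{\left(Z \right)} = \frac{5}{4} - \frac{\sqrt{-1280 + Z}}{4}$ ($s{\left(Z \right)} = \frac{5}{4} - \frac{\sqrt{Z + 5 \left(-256\right)}}{4} = \frac{5}{4} - \frac{\sqrt{Z - 1280}}{4} = \frac{5}{4} - \frac{\sqrt{-1280 + Z}}{4}$)
$N{\left(z,d \right)} = d + d z^{2}$ ($N{\left(z,d \right)} = z^{2} d + d = d z^{2} + d = d + d z^{2}$)
$N{\left(-378,-350 \right)} - s{\left(u \right)} = - 350 \left(1 + \left(-378\right)^{2}\right) - \left(\frac{5}{4} - \frac{\sqrt{-1280 - \frac{689}{7}}}{4}\right) = - 350 \left(1 + 142884\right) - \left(\frac{5}{4} - \frac{\sqrt{- \frac{9649}{7}}}{4}\right) = \left(-350\right) 142885 - \left(\frac{5}{4} - \frac{\frac{1}{7} i \sqrt{67543}}{4}\right) = -50009750 - \left(\frac{5}{4} - \frac{i \sqrt{67543}}{28}\right) = - \frac{200039005}{4} + \frac{i \sqrt{67543}}{28}$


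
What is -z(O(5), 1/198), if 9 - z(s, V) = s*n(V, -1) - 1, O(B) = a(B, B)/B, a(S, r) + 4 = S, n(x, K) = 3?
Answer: -47/5 ≈ -9.4000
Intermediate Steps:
a(S, r) = -4 + S
O(B) = (-4 + B)/B
z(s, V) = 10 - 3*s (z(s, V) = 9 - (s*3 - 1) = 9 - (3*s - 1) = 9 - (-1 + 3*s) = 9 + (1 - 3*s) = 10 - 3*s)
-z(O(5), 1/198) = -(10 - 3*(-4 + 5)/5) = -(10 - 3/5) = -(10 - 3*⅕) = -(10 - ⅗) = -1*47/5 = -47/5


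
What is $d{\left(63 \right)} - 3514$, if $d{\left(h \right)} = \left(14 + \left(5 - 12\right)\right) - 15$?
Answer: $-3522$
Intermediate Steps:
$d{\left(h \right)} = -8$ ($d{\left(h \right)} = \left(14 - 7\right) - 15 = 7 - 15 = -8$)
$d{\left(63 \right)} - 3514 = -8 - 3514 = -3522$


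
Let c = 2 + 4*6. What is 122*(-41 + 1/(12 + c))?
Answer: -94977/19 ≈ -4998.8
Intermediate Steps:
c = 26 (c = 2 + 24 = 26)
122*(-41 + 1/(12 + c)) = 122*(-41 + 1/(12 + 26)) = 122*(-41 + 1/38) = 122*(-1557/38) = -94977/19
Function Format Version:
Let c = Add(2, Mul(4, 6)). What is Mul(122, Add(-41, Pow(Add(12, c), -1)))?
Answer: Rational(-94977, 19) ≈ -4998.8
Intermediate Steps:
c = 26 (c = Add(2, 24) = 26)
Mul(122, Add(-41, Pow(Add(12, c), -1))) = Mul(122, Add(-41, Pow(Add(12, 26), -1))) = Mul(122, Add(-41, Pow(38, -1))) = Mul(122, Add(-41, Rational(1, 38))) = Mul(122, Rational(-1557, 38)) = Rational(-94977, 19)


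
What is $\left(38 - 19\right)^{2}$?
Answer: $361$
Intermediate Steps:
$\left(38 - 19\right)^{2} = 19^{2} = 361$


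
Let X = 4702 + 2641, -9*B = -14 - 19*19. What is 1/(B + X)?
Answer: 3/22154 ≈ 0.00013542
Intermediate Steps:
B = 125/3 (B = -(-14 - 19*19)/9 = -(-14 - 361)/9 = -⅑*(-375) = 125/3 ≈ 41.667)
X = 7343
1/(B + X) = 1/(125/3 + 7343) = 1/(22154/3) = 3/22154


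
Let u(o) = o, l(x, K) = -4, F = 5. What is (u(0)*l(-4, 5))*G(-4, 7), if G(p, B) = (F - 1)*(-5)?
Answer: 0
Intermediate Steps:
G(p, B) = -20 (G(p, B) = (5 - 1)*(-5) = 4*(-5) = -20)
(u(0)*l(-4, 5))*G(-4, 7) = (0*(-4))*(-20) = 0*(-20) = 0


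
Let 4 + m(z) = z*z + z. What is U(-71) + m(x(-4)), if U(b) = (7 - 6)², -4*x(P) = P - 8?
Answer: 9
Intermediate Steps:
x(P) = 2 - P/4 (x(P) = -(P - 8)/4 = -(-8 + P)/4 = 2 - P/4)
U(b) = 1 (U(b) = 1² = 1)
m(z) = -4 + z + z² (m(z) = -4 + (z*z + z) = -4 + (z² + z) = -4 + (z + z²) = -4 + z + z²)
U(-71) + m(x(-4)) = 1 + (-4 + (2 - ¼*(-4)) + (2 - ¼*(-4))²) = 1 + (-4 + (2 + 1) + (2 + 1)²) = 1 + (-4 + 3 + 3²) = 1 + (-4 + 3 + 9) = 1 + 8 = 9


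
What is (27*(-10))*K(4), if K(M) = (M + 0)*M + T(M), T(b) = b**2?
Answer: -8640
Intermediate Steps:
K(M) = 2*M**2 (K(M) = (M + 0)*M + M**2 = M*M + M**2 = M**2 + M**2 = 2*M**2)
(27*(-10))*K(4) = (27*(-10))*(2*4**2) = -540*16 = -270*32 = -8640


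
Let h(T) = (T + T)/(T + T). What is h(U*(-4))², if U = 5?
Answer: 1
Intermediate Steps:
h(T) = 1 (h(T) = (2*T)/((2*T)) = (2*T)*(1/(2*T)) = 1)
h(U*(-4))² = 1² = 1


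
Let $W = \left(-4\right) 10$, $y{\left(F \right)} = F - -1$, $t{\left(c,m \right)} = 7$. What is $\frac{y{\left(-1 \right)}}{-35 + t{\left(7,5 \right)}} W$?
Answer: $0$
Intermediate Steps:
$y{\left(F \right)} = 1 + F$ ($y{\left(F \right)} = F + 1 = 1 + F$)
$W = -40$
$\frac{y{\left(-1 \right)}}{-35 + t{\left(7,5 \right)}} W = \frac{1 - 1}{-35 + 7} \left(-40\right) = \frac{1}{-28} \cdot 0 \left(-40\right) = \left(- \frac{1}{28}\right) 0 \left(-40\right) = 0 \left(-40\right) = 0$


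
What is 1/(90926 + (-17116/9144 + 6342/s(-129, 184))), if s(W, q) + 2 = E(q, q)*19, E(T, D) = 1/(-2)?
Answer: 52578/4751613187 ≈ 1.1065e-5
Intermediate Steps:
E(T, D) = -½
s(W, q) = -23/2 (s(W, q) = -2 - ½*19 = -2 - 19/2 = -23/2)
1/(90926 + (-17116/9144 + 6342/s(-129, 184))) = 1/(90926 + (-17116/9144 + 6342/(-23/2))) = 1/(90926 + (-17116*1/9144 + 6342*(-2/23))) = 1/(90926 + (-4279/2286 - 12684/23)) = 1/(90926 - 29094041/52578) = 1/(4751613187/52578) = 52578/4751613187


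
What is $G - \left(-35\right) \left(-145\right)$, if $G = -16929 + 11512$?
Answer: $-10492$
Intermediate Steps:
$G = -5417$
$G - \left(-35\right) \left(-145\right) = -5417 - \left(-35\right) \left(-145\right) = -5417 - 5075 = -10492$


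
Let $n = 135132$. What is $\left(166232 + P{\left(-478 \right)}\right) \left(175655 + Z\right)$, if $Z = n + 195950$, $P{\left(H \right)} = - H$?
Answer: $84478125270$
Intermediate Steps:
$Z = 331082$ ($Z = 135132 + 195950 = 331082$)
$\left(166232 + P{\left(-478 \right)}\right) \left(175655 + Z\right) = \left(166232 - -478\right) \left(175655 + 331082\right) = \left(166232 + 478\right) 506737 = 166710 \cdot 506737 = 84478125270$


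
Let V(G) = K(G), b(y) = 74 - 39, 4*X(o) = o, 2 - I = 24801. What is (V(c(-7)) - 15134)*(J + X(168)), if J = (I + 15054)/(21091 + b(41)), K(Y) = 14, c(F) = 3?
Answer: -315916920/503 ≈ -6.2807e+5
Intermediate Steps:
I = -24799 (I = 2 - 1*24801 = 2 - 24801 = -24799)
X(o) = o/4
b(y) = 35
V(G) = 14
J = -9745/21126 (J = (-24799 + 15054)/(21091 + 35) = -9745/21126 ≈ -0.46128)
(V(c(-7)) - 15134)*(J + X(168)) = (14 - 15134)*(-9745/21126 + (1/4)*168) = -15120*(-9745/21126 + 42) = -15120*877547/21126 = -315916920/503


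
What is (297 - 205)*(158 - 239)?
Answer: -7452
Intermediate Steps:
(297 - 205)*(158 - 239) = 92*(-81) = -7452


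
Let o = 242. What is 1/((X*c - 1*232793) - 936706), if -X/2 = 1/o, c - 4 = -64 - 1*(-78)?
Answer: -121/141509397 ≈ -8.5507e-7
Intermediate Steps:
c = 18 (c = 4 + (-64 - 1*(-78)) = 4 + (-64 + 78) = 4 + 14 = 18)
X = -1/121 (X = -2/242 = -2*1/242 = -1/121 ≈ -0.0082645)
1/((X*c - 1*232793) - 936706) = 1/((-1/121*18 - 1*232793) - 936706) = 1/((-18/121 - 232793) - 936706) = 1/(-28167971/121 - 936706) = 1/(-141509397/121) = -121/141509397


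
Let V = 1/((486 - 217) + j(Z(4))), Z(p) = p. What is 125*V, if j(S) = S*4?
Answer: 25/57 ≈ 0.43860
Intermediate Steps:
j(S) = 4*S
V = 1/285 (V = 1/((486 - 217) + 4*4) = 1/(269 + 16) = 1/285 ≈ 0.0035088)
125*V = 125*(1/285) = 25/57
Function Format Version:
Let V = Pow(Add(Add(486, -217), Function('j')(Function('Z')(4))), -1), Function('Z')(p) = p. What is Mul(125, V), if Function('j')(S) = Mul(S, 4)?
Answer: Rational(25, 57) ≈ 0.43860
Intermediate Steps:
Function('j')(S) = Mul(4, S)
V = Rational(1, 285) (V = Pow(Add(Add(486, -217), Mul(4, 4)), -1) = Pow(Add(269, 16), -1) = Pow(285, -1) = Rational(1, 285) ≈ 0.0035088)
Mul(125, V) = Mul(125, Rational(1, 285)) = Rational(25, 57)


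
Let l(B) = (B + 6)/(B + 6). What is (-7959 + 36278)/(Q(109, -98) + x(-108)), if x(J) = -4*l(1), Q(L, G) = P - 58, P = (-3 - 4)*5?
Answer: -28319/97 ≈ -291.95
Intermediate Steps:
P = -35 (P = -7*5 = -35)
l(B) = 1 (l(B) = (6 + B)/(6 + B) = 1)
Q(L, G) = -93 (Q(L, G) = -35 - 58 = -93)
x(J) = -4 (x(J) = -4*1 = -4)
(-7959 + 36278)/(Q(109, -98) + x(-108)) = (-7959 + 36278)/(-93 - 4) = 28319/(-97) = 28319*(-1/97) = -28319/97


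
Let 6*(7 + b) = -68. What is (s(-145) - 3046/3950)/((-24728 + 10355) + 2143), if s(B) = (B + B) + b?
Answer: 915722/36231375 ≈ 0.025274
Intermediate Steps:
b = -55/3 (b = -7 + (1/6)*(-68) = -7 - 34/3 = -55/3 ≈ -18.333)
s(B) = -55/3 + 2*B (s(B) = (B + B) - 55/3 = 2*B - 55/3 = -55/3 + 2*B)
(s(-145) - 3046/3950)/((-24728 + 10355) + 2143) = ((-55/3 + 2*(-145)) - 3046/3950)/((-24728 + 10355) + 2143) = ((-55/3 - 290) - 3046*1/3950)/(-14373 + 2143) = (-925/3 - 1523/1975)/(-12230) = -1831444/5925*(-1/12230) = 915722/36231375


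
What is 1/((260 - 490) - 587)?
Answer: -1/817 ≈ -0.0012240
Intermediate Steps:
1/((260 - 490) - 587) = 1/(-230 - 587) = 1/(-817) = -1/817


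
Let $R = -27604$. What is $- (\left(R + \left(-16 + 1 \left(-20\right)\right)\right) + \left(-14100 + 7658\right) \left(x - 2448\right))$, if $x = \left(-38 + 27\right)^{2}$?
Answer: $-14962894$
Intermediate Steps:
$x = 121$ ($x = \left(-11\right)^{2} = 121$)
$- (\left(R + \left(-16 + 1 \left(-20\right)\right)\right) + \left(-14100 + 7658\right) \left(x - 2448\right)) = - (\left(-27604 + \left(-16 + 1 \left(-20\right)\right)\right) + \left(-14100 + 7658\right) \left(121 - 2448\right)) = - (\left(-27604 - 36\right) - -14990534) = - (\left(-27604 - 36\right) + 14990534) = - (-27640 + 14990534) = \left(-1\right) 14962894 = -14962894$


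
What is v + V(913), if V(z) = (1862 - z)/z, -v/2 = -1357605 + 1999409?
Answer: -1171933155/913 ≈ -1.2836e+6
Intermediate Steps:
v = -1283608 (v = -2*(-1357605 + 1999409) = -2*641804 = -1283608)
V(z) = (1862 - z)/z
v + V(913) = -1283608 + (1862 - 1*913)/913 = -1283608 + (1862 - 913)/913 = -1283608 + (1/913)*949 = -1283608 + 949/913 = -1171933155/913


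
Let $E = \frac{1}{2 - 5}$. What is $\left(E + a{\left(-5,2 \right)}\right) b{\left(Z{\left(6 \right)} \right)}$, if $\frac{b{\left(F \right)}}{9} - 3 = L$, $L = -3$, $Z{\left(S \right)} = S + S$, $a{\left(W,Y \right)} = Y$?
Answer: $0$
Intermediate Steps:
$Z{\left(S \right)} = 2 S$
$b{\left(F \right)} = 0$ ($b{\left(F \right)} = 27 + 9 \left(-3\right) = 27 - 27 = 0$)
$E = - \frac{1}{3}$ ($E = \frac{1}{-3} = - \frac{1}{3} \approx -0.33333$)
$\left(E + a{\left(-5,2 \right)}\right) b{\left(Z{\left(6 \right)} \right)} = \left(- \frac{1}{3} + 2\right) 0 = \frac{5}{3} \cdot 0 = 0$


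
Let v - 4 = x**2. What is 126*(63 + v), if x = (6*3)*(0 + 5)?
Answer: 1029042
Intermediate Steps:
x = 90 (x = 18*5 = 90)
v = 8104 (v = 4 + 90**2 = 4 + 8100 = 8104)
126*(63 + v) = 126*(63 + 8104) = 126*8167 = 1029042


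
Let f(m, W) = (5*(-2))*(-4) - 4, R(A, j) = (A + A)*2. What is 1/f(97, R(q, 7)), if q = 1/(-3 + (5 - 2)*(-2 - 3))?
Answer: 1/36 ≈ 0.027778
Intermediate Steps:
q = -1/18 (q = 1/(-3 + 3*(-5)) = 1/(-3 - 15) = 1/(-18) = -1/18 ≈ -0.055556)
R(A, j) = 4*A (R(A, j) = (2*A)*2 = 4*A)
f(m, W) = 36 (f(m, W) = -10*(-4) - 4 = 40 - 4 = 36)
1/f(97, R(q, 7)) = 1/36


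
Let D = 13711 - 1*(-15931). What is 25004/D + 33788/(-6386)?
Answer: -210467088/47323453 ≈ -4.4474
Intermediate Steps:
D = 29642 (D = 13711 + 15931 = 29642)
25004/D + 33788/(-6386) = 25004/29642 + 33788/(-6386) = 25004*(1/29642) + 33788*(-1/6386) = 12502/14821 - 16894/3193 = -210467088/47323453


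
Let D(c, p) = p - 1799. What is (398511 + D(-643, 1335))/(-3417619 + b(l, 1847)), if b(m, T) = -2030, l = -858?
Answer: -398047/3419649 ≈ -0.11640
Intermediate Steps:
D(c, p) = -1799 + p
(398511 + D(-643, 1335))/(-3417619 + b(l, 1847)) = (398511 + (-1799 + 1335))/(-3417619 - 2030) = (398511 - 464)/(-3419649) = 398047*(-1/3419649) = -398047/3419649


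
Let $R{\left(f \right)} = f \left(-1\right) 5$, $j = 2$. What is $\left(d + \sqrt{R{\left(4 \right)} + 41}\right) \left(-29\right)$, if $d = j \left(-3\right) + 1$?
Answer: $145 - 29 \sqrt{21} \approx 12.105$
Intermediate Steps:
$R{\left(f \right)} = - 5 f$ ($R{\left(f \right)} = - f 5 = - 5 f$)
$d = -5$ ($d = 2 \left(-3\right) + 1 = -6 + 1 = -5$)
$\left(d + \sqrt{R{\left(4 \right)} + 41}\right) \left(-29\right) = \left(-5 + \sqrt{\left(-5\right) 4 + 41}\right) \left(-29\right) = \left(-5 + \sqrt{-20 + 41}\right) \left(-29\right) = \left(-5 + \sqrt{21}\right) \left(-29\right) = 145 - 29 \sqrt{21}$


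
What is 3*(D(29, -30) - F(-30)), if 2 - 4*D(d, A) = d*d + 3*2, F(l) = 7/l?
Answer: -12661/20 ≈ -633.05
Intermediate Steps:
D(d, A) = -1 - d**2/4 (D(d, A) = 1/2 - (d*d + 3*2)/4 = 1/2 - (d**2 + 6)/4 = 1/2 - (6 + d**2)/4 = 1/2 + (-3/2 - d**2/4) = -1 - d**2/4)
3*(D(29, -30) - F(-30)) = 3*((-1 - 1/4*29**2) - 7/(-30)) = 3*((-1 - 1/4*841) - 7*(-1)/30) = 3*((-1 - 841/4) - 1*(-7/30)) = 3*(-845/4 + 7/30) = 3*(-12661/60) = -12661/20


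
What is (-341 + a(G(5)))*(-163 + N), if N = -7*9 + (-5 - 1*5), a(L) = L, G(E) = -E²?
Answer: 86376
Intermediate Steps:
N = -73 (N = -63 + (-5 - 5) = -63 - 10 = -73)
(-341 + a(G(5)))*(-163 + N) = (-341 - 1*5²)*(-163 - 73) = (-341 - 1*25)*(-236) = (-341 - 25)*(-236) = -366*(-236) = 86376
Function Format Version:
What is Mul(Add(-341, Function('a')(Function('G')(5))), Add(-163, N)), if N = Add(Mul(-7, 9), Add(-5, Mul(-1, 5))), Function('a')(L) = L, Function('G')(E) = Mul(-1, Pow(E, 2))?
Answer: 86376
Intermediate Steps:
N = -73 (N = Add(-63, Add(-5, -5)) = Add(-63, -10) = -73)
Mul(Add(-341, Function('a')(Function('G')(5))), Add(-163, N)) = Mul(Add(-341, Mul(-1, Pow(5, 2))), Add(-163, -73)) = Mul(Add(-341, Mul(-1, 25)), -236) = Mul(Add(-341, -25), -236) = Mul(-366, -236) = 86376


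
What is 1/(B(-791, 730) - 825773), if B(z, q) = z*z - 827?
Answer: -1/200919 ≈ -4.9771e-6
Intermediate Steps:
B(z, q) = -827 + z² (B(z, q) = z² - 827 = -827 + z²)
1/(B(-791, 730) - 825773) = 1/((-827 + (-791)²) - 825773) = 1/((-827 + 625681) - 825773) = 1/(624854 - 825773) = 1/(-200919) = -1/200919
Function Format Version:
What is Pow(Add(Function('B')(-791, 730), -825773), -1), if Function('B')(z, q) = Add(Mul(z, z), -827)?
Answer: Rational(-1, 200919) ≈ -4.9771e-6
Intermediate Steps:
Function('B')(z, q) = Add(-827, Pow(z, 2)) (Function('B')(z, q) = Add(Pow(z, 2), -827) = Add(-827, Pow(z, 2)))
Pow(Add(Function('B')(-791, 730), -825773), -1) = Pow(Add(Add(-827, Pow(-791, 2)), -825773), -1) = Pow(Add(Add(-827, 625681), -825773), -1) = Pow(Add(624854, -825773), -1) = Pow(-200919, -1) = Rational(-1, 200919)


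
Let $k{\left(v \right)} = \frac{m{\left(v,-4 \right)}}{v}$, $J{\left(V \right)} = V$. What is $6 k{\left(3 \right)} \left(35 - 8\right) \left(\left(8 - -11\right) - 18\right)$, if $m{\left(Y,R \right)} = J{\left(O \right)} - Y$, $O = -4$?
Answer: $-378$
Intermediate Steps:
$m{\left(Y,R \right)} = -4 - Y$
$k{\left(v \right)} = \frac{-4 - v}{v}$
$6 k{\left(3 \right)} \left(35 - 8\right) \left(\left(8 - -11\right) - 18\right) = 6 \frac{-4 - 3}{3} \left(35 - 8\right) \left(\left(8 - -11\right) - 18\right) = 6 \frac{-4 - 3}{3} \cdot 27 \left(\left(8 + 11\right) - 18\right) = 6 \cdot \frac{1}{3} \left(-7\right) 27 \left(19 - 18\right) = 6 \left(- \frac{7}{3}\right) 27 \cdot 1 = \left(-14\right) 27 = -378$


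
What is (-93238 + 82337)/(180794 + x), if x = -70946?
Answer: -10901/109848 ≈ -0.099237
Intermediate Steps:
(-93238 + 82337)/(180794 + x) = (-93238 + 82337)/(180794 - 70946) = -10901/109848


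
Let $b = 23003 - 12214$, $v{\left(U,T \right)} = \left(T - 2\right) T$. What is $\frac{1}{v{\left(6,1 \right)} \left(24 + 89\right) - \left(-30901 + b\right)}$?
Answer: $\frac{1}{19999} \approx 5.0002 \cdot 10^{-5}$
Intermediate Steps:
$v{\left(U,T \right)} = T \left(-2 + T\right)$ ($v{\left(U,T \right)} = \left(-2 + T\right) T = T \left(-2 + T\right)$)
$b = 10789$
$\frac{1}{v{\left(6,1 \right)} \left(24 + 89\right) - \left(-30901 + b\right)} = \frac{1}{1 \left(-2 + 1\right) \left(24 + 89\right) + \left(30901 - 10789\right)} = \frac{1}{1 \left(-1\right) 113 + \left(30901 - 10789\right)} = \frac{1}{\left(-1\right) 113 + 20112} = \frac{1}{-113 + 20112} = \frac{1}{19999}$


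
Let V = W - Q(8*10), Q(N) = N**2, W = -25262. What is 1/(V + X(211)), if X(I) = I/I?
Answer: -1/31661 ≈ -3.1585e-5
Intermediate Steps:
X(I) = 1
V = -31662 (V = -25262 - (8*10)**2 = -25262 - 1*80**2 = -25262 - 1*6400 = -25262 - 6400 = -31662)
1/(V + X(211)) = 1/(-31662 + 1) = 1/(-31661) = -1/31661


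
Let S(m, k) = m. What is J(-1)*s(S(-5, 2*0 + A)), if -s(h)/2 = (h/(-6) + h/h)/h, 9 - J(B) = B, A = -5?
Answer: 22/3 ≈ 7.3333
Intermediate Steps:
J(B) = 9 - B
s(h) = -2*(1 - h/6)/h (s(h) = -2*(h/(-6) + h/h)/h = -2*(h*(-⅙) + 1)/h = -2*(-h/6 + 1)/h = -2*(1 - h/6)/h)
J(-1)*s(S(-5, 2*0 + A)) = (9 - 1*(-1))*((⅓)*(-6 - 5)/(-5)) = (9 + 1)*((⅓)*(-⅕)*(-11)) = 10*(11/15) = 22/3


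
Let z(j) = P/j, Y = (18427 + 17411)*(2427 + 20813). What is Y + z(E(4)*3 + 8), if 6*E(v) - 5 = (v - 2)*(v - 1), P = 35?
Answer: 22487628310/27 ≈ 8.3288e+8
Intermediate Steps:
E(v) = 5/6 + (-1 + v)*(-2 + v)/6 (E(v) = 5/6 + ((v - 2)*(v - 1))/6 = 5/6 + ((-2 + v)*(-1 + v))/6 = 5/6 + ((-1 + v)*(-2 + v))/6 = 5/6 + (-1 + v)*(-2 + v)/6)
Y = 832875120 (Y = 35838*23240 = 832875120)
z(j) = 35/j
Y + z(E(4)*3 + 8) = 832875120 + 35/((7/6 - 1/2*4 + (1/6)*4**2)*3 + 8) = 832875120 + 35/((7/6 - 2 + (1/6)*16)*3 + 8) = 832875120 + 35/((7/6 - 2 + 8/3)*3 + 8) = 832875120 + 35/((11/6)*3 + 8) = 832875120 + 35/(11/2 + 8) = 832875120 + 35/(27/2) = 832875120 + 35*(2/27) = 832875120 + 70/27 = 22487628310/27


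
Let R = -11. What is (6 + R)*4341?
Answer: -21705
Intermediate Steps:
(6 + R)*4341 = (6 - 11)*4341 = -5*4341 = -21705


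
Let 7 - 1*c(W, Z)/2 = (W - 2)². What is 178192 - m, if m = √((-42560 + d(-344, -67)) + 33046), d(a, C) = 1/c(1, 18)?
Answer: 178192 - I*√342501/6 ≈ 1.7819e+5 - 97.539*I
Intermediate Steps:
c(W, Z) = 14 - 2*(-2 + W)² (c(W, Z) = 14 - 2*(W - 2)² = 14 - 2*(-2 + W)²)
d(a, C) = 1/12 (d(a, C) = 1/(14 - 2*(-2 + 1)²) = 1/(14 - 2*(-1)²) = 1/(14 - 2*1) = 1/(14 - 2) = 1/12)
m = I*√342501/6 (m = √((-42560 + 1/12) + 33046) = √(-510719/12 + 33046) = √(-114167/12) = I*√342501/6 ≈ 97.539*I)
178192 - m = 178192 - I*√342501/6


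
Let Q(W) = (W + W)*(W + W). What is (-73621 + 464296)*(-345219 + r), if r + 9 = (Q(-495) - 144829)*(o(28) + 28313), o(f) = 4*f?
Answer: 9275496856569225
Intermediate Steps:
Q(W) = 4*W**2 (Q(W) = (2*W)*(2*W) = 4*W**2)
r = 23742578166 (r = -9 + (4*(-495)**2 - 144829)*(4*28 + 28313) = -9 + (4*245025 - 144829)*(112 + 28313) = -9 + (980100 - 144829)*28425 = -9 + 835271*28425 = -9 + 23742578175 = 23742578166)
(-73621 + 464296)*(-345219 + r) = (-73621 + 464296)*(-345219 + 23742578166) = 390675*23742232947 = 9275496856569225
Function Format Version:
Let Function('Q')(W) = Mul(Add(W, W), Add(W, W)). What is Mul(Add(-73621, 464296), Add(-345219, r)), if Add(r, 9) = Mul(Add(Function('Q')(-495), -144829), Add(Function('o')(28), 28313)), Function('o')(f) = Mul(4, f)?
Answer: 9275496856569225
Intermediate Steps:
Function('Q')(W) = Mul(4, Pow(W, 2)) (Function('Q')(W) = Mul(Mul(2, W), Mul(2, W)) = Mul(4, Pow(W, 2)))
r = 23742578166 (r = Add(-9, Mul(Add(Mul(4, Pow(-495, 2)), -144829), Add(Mul(4, 28), 28313))) = Add(-9, Mul(Add(Mul(4, 245025), -144829), Add(112, 28313))) = Add(-9, Mul(Add(980100, -144829), 28425)) = Add(-9, Mul(835271, 28425)) = Add(-9, 23742578175) = 23742578166)
Mul(Add(-73621, 464296), Add(-345219, r)) = Mul(Add(-73621, 464296), Add(-345219, 23742578166)) = Mul(390675, 23742232947) = 9275496856569225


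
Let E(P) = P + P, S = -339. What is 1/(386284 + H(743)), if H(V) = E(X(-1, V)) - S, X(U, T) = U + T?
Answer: 1/388107 ≈ 2.5766e-6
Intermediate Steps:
X(U, T) = T + U
E(P) = 2*P
H(V) = 337 + 2*V (H(V) = 2*(V - 1) - 1*(-339) = 2*(-1 + V) + 339 = (-2 + 2*V) + 339 = 337 + 2*V)
1/(386284 + H(743)) = 1/(386284 + (337 + 2*743)) = 1/(386284 + (337 + 1486)) = 1/(386284 + 1823) = 1/388107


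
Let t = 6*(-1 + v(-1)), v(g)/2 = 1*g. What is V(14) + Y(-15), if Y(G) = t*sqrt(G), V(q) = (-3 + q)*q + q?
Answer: 168 - 18*I*sqrt(15) ≈ 168.0 - 69.714*I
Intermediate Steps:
V(q) = q + q*(-3 + q) (V(q) = q*(-3 + q) + q = q + q*(-3 + q))
v(g) = 2*g (v(g) = 2*(1*g) = 2*g)
t = -18 (t = 6*(-1 + 2*(-1)) = 6*(-1 - 2) = 6*(-3) = -18)
Y(G) = -18*sqrt(G)
V(14) + Y(-15) = 14*(-2 + 14) - 18*I*sqrt(15) = 14*12 - 18*I*sqrt(15) = 168 - 18*I*sqrt(15)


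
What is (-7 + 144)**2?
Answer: 18769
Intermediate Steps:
(-7 + 144)**2 = 137**2 = 18769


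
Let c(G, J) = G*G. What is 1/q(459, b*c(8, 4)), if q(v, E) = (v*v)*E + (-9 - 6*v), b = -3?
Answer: -1/40453515 ≈ -2.4720e-8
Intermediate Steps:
c(G, J) = G²
q(v, E) = -9 - 6*v + E*v² (q(v, E) = v²*E + (-9 - 6*v) = E*v² + (-9 - 6*v) = -9 - 6*v + E*v²)
1/q(459, b*c(8, 4)) = 1/(-9 - 6*459 - 3*8²*459²) = 1/(-9 - 2754 - 3*64*210681) = 1/(-9 - 2754 - 192*210681) = 1/(-9 - 2754 - 40450752) = 1/(-40453515) = -1/40453515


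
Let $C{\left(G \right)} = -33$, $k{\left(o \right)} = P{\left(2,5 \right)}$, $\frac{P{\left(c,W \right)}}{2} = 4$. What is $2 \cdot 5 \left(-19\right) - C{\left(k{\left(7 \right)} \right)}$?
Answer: $-157$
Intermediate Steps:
$P{\left(c,W \right)} = 8$ ($P{\left(c,W \right)} = 2 \cdot 4 = 8$)
$k{\left(o \right)} = 8$
$2 \cdot 5 \left(-19\right) - C{\left(k{\left(7 \right)} \right)} = 2 \cdot 5 \left(-19\right) - -33 = 10 \left(-19\right) + 33 = -190 + 33 = -157$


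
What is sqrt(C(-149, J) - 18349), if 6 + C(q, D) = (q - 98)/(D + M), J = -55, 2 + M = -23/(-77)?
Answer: I*sqrt(349799165426)/4366 ≈ 135.46*I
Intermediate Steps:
M = -131/77 (M = -2 - 23/(-77) = -2 - 23*(-1/77) = -2 + 23/77 = -131/77 ≈ -1.7013)
C(q, D) = -6 + (-98 + q)/(-131/77 + D) (C(q, D) = -6 + (q - 98)/(D - 131/77) = -6 + (-98 + q)/(-131/77 + D))
sqrt(C(-149, J) - 18349) = sqrt((-6760 - 462*(-55) + 77*(-149))/(-131 + 77*(-55)) - 18349) = sqrt((-6760 + 25410 - 11473)/(-131 - 4235) - 18349) = sqrt(7177/(-4366) - 18349) = sqrt(-1/4366*7177 - 18349) = sqrt(-7177/4366 - 18349) = sqrt(-80118911/4366) = I*sqrt(349799165426)/4366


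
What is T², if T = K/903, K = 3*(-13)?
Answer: 169/90601 ≈ 0.0018653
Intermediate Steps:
K = -39
T = -13/301 (T = -39/903 = -39*1/903 = -13/301 ≈ -0.043189)
T² = (-13/301)² = 169/90601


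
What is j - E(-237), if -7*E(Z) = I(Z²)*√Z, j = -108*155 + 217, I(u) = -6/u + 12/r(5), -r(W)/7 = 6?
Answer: -16523 - 37460*I*√237/917427 ≈ -16523.0 - 0.62859*I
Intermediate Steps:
r(W) = -42 (r(W) = -7*6 = -42)
I(u) = -2/7 - 6/u (I(u) = -6/u + 12/(-42) = -6/u + 12*(-1/42) = -6/u - 2/7 = -2/7 - 6/u)
j = -16523 (j = -16740 + 217 = -16523)
E(Z) = -√Z*(-2/7 - 6/Z²)/7 (E(Z) = -(-2/7 - 6/Z²)*√Z/7 = -√Z*(-2/7 - 6/Z²)/7)
j - E(-237) = -16523 - 2*(21 + (-237)²)/(49*(-237)^(3/2)) = -16523 - 2*I*√237/56169*(21 + 56169)/49 = -16523 - 2*I*√237/56169*56190/49 = -16523 - 37460*I*√237/917427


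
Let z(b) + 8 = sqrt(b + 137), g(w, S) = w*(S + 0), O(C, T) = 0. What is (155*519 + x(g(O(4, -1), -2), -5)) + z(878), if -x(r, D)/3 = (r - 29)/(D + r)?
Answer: 402098/5 + sqrt(1015) ≈ 80452.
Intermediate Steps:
g(w, S) = S*w (g(w, S) = w*S = S*w)
z(b) = -8 + sqrt(137 + b) (z(b) = -8 + sqrt(b + 137) = -8 + sqrt(137 + b))
x(r, D) = -3*(-29 + r)/(D + r) (x(r, D) = -3*(r - 29)/(D + r) = -3*(-29 + r)/(D + r))
(155*519 + x(g(O(4, -1), -2), -5)) + z(878) = (155*519 + 3*(29 - (-2)*0)/(-5 - 2*0)) + (-8 + sqrt(137 + 878)) = (80445 + 3*(29 - 1*0)/(-5 + 0)) + (-8 + sqrt(1015)) = (80445 + 3*(29 + 0)/(-5)) + (-8 + sqrt(1015)) = (80445 + 3*(-1/5)*29) + (-8 + sqrt(1015)) = (80445 - 87/5) + (-8 + sqrt(1015)) = 402138/5 + (-8 + sqrt(1015)) = 402098/5 + sqrt(1015)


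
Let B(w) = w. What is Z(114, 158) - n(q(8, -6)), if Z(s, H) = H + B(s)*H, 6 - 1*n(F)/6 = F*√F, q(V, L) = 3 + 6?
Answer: 18296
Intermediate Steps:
q(V, L) = 9
n(F) = 36 - 6*F^(3/2) (n(F) = 36 - 6*F*√F = 36 - 6*F^(3/2))
Z(s, H) = H + H*s (Z(s, H) = H + s*H = H + H*s)
Z(114, 158) - n(q(8, -6)) = 158*(1 + 114) - (36 - 6*9^(3/2)) = 158*115 - (36 - 6*27) = 18170 - (36 - 162) = 18170 - 1*(-126) = 18170 + 126 = 18296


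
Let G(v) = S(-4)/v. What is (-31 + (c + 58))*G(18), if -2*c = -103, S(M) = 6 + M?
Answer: 157/18 ≈ 8.7222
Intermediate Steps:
G(v) = 2/v (G(v) = (6 - 4)/v = 2/v)
c = 103/2 (c = -1/2*(-103) = 103/2 ≈ 51.500)
(-31 + (c + 58))*G(18) = (-31 + (103/2 + 58))*(2/18) = (-31 + 219/2)*(2*(1/18)) = (157/2)*(1/9) = 157/18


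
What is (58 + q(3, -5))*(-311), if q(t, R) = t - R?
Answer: -20526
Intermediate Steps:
(58 + q(3, -5))*(-311) = (58 + (3 - 1*(-5)))*(-311) = (58 + (3 + 5))*(-311) = (58 + 8)*(-311) = 66*(-311) = -20526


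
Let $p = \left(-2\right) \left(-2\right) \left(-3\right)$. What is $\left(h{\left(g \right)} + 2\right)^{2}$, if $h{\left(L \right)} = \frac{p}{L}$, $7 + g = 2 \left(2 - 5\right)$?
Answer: $\frac{1444}{169} \approx 8.5444$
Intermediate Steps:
$p = -12$ ($p = 4 \left(-3\right) = -12$)
$g = -13$ ($g = -7 + 2 \left(2 - 5\right) = -7 + 2 \left(-3\right) = -7 - 6 = -13$)
$h{\left(L \right)} = - \frac{12}{L}$
$\left(h{\left(g \right)} + 2\right)^{2} = \left(- \frac{12}{-13} + 2\right)^{2} = \left(\left(-12\right) \left(- \frac{1}{13}\right) + 2\right)^{2} = \left(\frac{12}{13} + 2\right)^{2} = \left(\frac{38}{13}\right)^{2} = \frac{1444}{169}$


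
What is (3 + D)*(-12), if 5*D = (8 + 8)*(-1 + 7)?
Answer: -1332/5 ≈ -266.40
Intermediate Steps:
D = 96/5 (D = ((8 + 8)*(-1 + 7))/5 = (16*6)/5 = (⅕)*96 = 96/5 ≈ 19.200)
(3 + D)*(-12) = (3 + 96/5)*(-12) = (111/5)*(-12) = -1332/5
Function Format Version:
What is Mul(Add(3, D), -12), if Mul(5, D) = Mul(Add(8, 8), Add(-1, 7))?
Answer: Rational(-1332, 5) ≈ -266.40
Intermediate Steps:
D = Rational(96, 5) (D = Mul(Rational(1, 5), Mul(Add(8, 8), Add(-1, 7))) = Mul(Rational(1, 5), Mul(16, 6)) = Mul(Rational(1, 5), 96) = Rational(96, 5) ≈ 19.200)
Mul(Add(3, D), -12) = Mul(Add(3, Rational(96, 5)), -12) = Mul(Rational(111, 5), -12) = Rational(-1332, 5)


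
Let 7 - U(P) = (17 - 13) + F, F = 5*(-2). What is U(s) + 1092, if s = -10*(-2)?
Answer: 1105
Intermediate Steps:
s = 20
F = -10
U(P) = 13 (U(P) = 7 - ((17 - 13) - 10) = 7 - (4 - 10) = 7 - 1*(-6) = 7 + 6 = 13)
U(s) + 1092 = 13 + 1092 = 1105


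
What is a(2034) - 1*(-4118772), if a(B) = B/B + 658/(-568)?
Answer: 1169731203/284 ≈ 4.1188e+6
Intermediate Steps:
a(B) = -45/284 (a(B) = 1 + 658*(-1/568) = 1 - 329/284 = -45/284)
a(2034) - 1*(-4118772) = -45/284 - 1*(-4118772) = -45/284 + 4118772 = 1169731203/284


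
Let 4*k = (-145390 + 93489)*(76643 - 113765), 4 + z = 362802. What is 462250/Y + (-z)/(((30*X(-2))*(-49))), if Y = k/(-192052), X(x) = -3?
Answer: -4389536674891/16466298345 ≈ -266.58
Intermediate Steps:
z = 362798 (z = -4 + 362802 = 362798)
k = 963334461/2 (k = ((-145390 + 93489)*(76643 - 113765))/4 = (-51901*(-37122))/4 = (1/4)*1926668922 = 963334461/2 ≈ 4.8167e+8)
Y = -963334461/384104 (Y = (963334461/2)/(-192052) = (963334461/2)*(-1/192052) = -963334461/384104 ≈ -2508.0)
462250/Y + (-z)/(((30*X(-2))*(-49))) = 462250/(-963334461/384104) + (-1*362798)/(((30*(-3))*(-49))) = 462250*(-384104/963334461) - 362798/((-90*(-49))) = -4129118000/22403127 - 362798/4410 = -4129118000/22403127 - 362798*1/4410 = -4129118000/22403127 - 181399/2205 = -4389536674891/16466298345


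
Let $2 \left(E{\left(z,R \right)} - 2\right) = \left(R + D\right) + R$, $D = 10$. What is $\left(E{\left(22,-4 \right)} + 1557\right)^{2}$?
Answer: $2433600$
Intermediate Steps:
$E{\left(z,R \right)} = 7 + R$ ($E{\left(z,R \right)} = 2 + \frac{\left(R + 10\right) + R}{2} = 2 + \frac{\left(10 + R\right) + R}{2} = 2 + \frac{10 + 2 R}{2} = 2 + \left(5 + R\right) = 7 + R$)
$\left(E{\left(22,-4 \right)} + 1557\right)^{2} = \left(\left(7 - 4\right) + 1557\right)^{2} = \left(3 + 1557\right)^{2} = 1560^{2} = 2433600$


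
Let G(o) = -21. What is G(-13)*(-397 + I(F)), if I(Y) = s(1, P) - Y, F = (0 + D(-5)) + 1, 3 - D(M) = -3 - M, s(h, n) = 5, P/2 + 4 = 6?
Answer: 8274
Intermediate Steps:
P = 4 (P = -8 + 2*6 = -8 + 12 = 4)
D(M) = 6 + M (D(M) = 3 - (-3 - M) = 3 + (3 + M) = 6 + M)
F = 2 (F = (0 + (6 - 5)) + 1 = (0 + 1) + 1 = 1 + 1 = 2)
I(Y) = 5 - Y
G(-13)*(-397 + I(F)) = -21*(-397 + (5 - 1*2)) = -21*(-397 + (5 - 2)) = -21*(-397 + 3) = -21*(-394) = 8274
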